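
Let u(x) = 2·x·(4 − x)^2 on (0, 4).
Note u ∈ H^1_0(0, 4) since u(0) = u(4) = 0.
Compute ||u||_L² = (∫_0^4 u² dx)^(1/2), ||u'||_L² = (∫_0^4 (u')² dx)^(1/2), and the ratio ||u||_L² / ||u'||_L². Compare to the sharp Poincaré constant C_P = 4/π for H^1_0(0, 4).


||u||_L² / ||u'||_L² = 2*sqrt(14)/7 < C_P = 4/π.

u(x) = 2·x·(4 − x)^2, so u'(x) = 2*(x - 4)*(3*x - 4).
u(x) = 2·x·(4 − x)^2 vanishes at x = 0 and x = 4, so u ∈ H^1_0(0, 4). Differentiate via the product rule and integrate the resulting polynomials term by term.
  ∫_0^4 u² dx = ∫_0^4 (4*x^6 - 64*x^5 + 384*x^4 - 1024*x^3 + 1024*x^2) dx. Term by term:
    ∫_0^4 4*x^6 dx = 65536/7;  ∫_0^4 -64*x^5 dx = -131072/3;  ∫_0^4 384*x^4 dx = 393216/5;
    ∫_0^4 -1024*x^3 dx = -65536;  ∫_0^4 1024*x^2 dx = 65536/3.
  Sum: 65536/7 − 131072/3 + 393216/5 − 65536 + 65536/3 = 65536/105.
  ∫_0^4 (u')² dx = ∫_0^4 (36*x^4 - 384*x^3 + 1408*x^2 - 2048*x + 1024) dx. Term by term:
    ∫_0^4 36*x^4 dx = 36864/5;  ∫_0^4 -384*x^3 dx = -24576;  ∫_0^4 1408*x^2 dx = 90112/3;
    ∫_0^4 -2048*x dx = -16384;  ∫_0^4 1024 dx = 4096.
  Sum: 36864/5 − 24576 + 90112/3 − 16384 + 4096 = 8192/15.
∫_0^4 u² dx = 65536/105, so ||u||_L² = 256*sqrt(105)/105.
∫_0^4 (u')² dx = 8192/15, so ||u'||_L² = 64*sqrt(30)/15.
Ratio ||u||_L² / ||u'||_L² = 2*sqrt(14)/7.
Sharp Poincaré constant on H^1_0(0, 4) is C_P = L/π = 4/π, achieved by sin(π/4·x).
A polynomial bump cannot attain the sharp Poincaré constant (only the first sine eigenfunction does), so the ratio is strictly less than C_P, consistent with ||u||_L² ≤ C_P ||u'||_L².


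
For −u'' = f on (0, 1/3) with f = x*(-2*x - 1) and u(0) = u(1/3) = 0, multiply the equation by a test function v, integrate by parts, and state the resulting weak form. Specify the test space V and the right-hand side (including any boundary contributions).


V = H^1_0(0, 1/3) (so v(0) = v(1/3) = 0); weak form: ∫_0^1/3 u'v' dx = ∫_0^1/3 (x*(-2*x - 1)) v dx for all v ∈ V.

Multiply both sides by a test function v and integrate from 0 to 1/3:
  ∫_0^1/3 −u''(x) v(x) dx = ∫_0^1/3 f(x) v(x) dx.
Integrate the LHS by parts once:
  ∫_0^1/3 −u'' v dx = −[u'(x) v(x)]_0^1/3 + ∫_0^1/3 u'(x) v'(x) dx.
Thus ∫_0^1/3 u'(x) v'(x) dx = ∫_0^1/3 f(x) v(x) dx + [u'(x) v(x)]_0^1/3.
Choose V so that boundary terms are either known or forced to vanish.
u is Dirichlet: u(0) = u(1/3) = 0. Let V = H^1_0(0, 1/3); then v(0) = v(1/3) = 0, and [u' v]_0^1/3 = 0.
Weak formulation: find u (satisfying any essential BC) such that ∫_0^1/3 u'(x) v'(x) dx = ∫_0^1/3 f v dx for all v ∈ V.
Substituting f(x) = x*(-2*x - 1), the right-hand side is ∫_0^1/3 (x*(-2*x - 1)) v dx.


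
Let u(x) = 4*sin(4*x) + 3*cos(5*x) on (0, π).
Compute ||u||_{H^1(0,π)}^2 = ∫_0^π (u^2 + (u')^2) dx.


||u||_{H^1(0,π)}^2 = -1664/3 + 253*π

u'(x) = -15*sin(5*x) + 16*cos(4*x).
Expand u² and (u')² and integrate term by term on (0, π), using: for integers n ≥ 1, ∫_0^π sin²(nx) dx = ∫_0^π cos²(nx) dx = π/2; for n ≠ n', ∫_0^π sin(nx)sin(n'x) dx = ∫_0^π cos(nx)cos(n'x) dx = 0; and by product-to-sum, ∫_0^π sin(nx)cos(n'x) dx = ½∫_0^π [sin((n+n')x) + sin((n−n')x)] dx, which is 0 when n+n' is even and 2n/(n²−n'²) when n+n' is odd (it need not vanish on (0, π)).
  u² squared terms: (3)²·∫cos(5x)² dx = 9·π/2 = 9*π/2;  (4)²·∫sin(4x)² dx = 16·π/2 = 8*π.
  u² cross terms: 2·(3)·(4)·∫cos(5x)·sin(4x) dx = 24·(-8/9) = -64/3.
  So ∫_0^π u² dx = 9*π/2 + 8*π − 64/3 = -64/3 + 25*π/2.
  (u')² squared terms: (-15)²·∫sin(5x)² dx = 225·π/2 = 225*π/2;  (16)²·∫cos(4x)² dx = 256·π/2 = 128*π.
  (u')² cross terms: 2·(-15)·(16)·∫sin(5x)·cos(4x) dx = -480·(10/9) = -1600/3.
  So ∫_0^π (u')² dx = 225*π/2 + 128*π − 1600/3 = -1600/3 + 481*π/2.
||u||_{H^1}^2 = (-64/3 + 25*π/2) + (-1600/3 + 481*π/2) = -1664/3 + 253*π.


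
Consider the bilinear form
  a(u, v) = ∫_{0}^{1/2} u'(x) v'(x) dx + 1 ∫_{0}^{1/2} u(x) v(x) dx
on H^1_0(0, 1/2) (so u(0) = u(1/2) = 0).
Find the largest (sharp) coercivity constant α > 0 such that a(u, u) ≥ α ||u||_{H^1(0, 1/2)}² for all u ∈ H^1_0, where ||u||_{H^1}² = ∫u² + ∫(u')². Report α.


α = 1

Coercivity of a(·,·) on H^1_0(0, 1/2) means a(u, u) ≥ α ||u||_{H^1}² for every u ∈ H^1_0.
The interval has length L = 1/2, and Poincaré/coercivity depend only on L. Here a(u, u) = ∫(u')² + (1)·∫u².
Here c = 1 ≥ 1, so a(u,u) = ∫(u')² + c∫u² ≥ ∫(u')² + ∫u² = ||u||_{H^1}², i.e. α = 1 works. No larger α is possible: a(u,u) ≥ α||u||_{H^1}² means (1−α)∫(u')² ≥ (α−c)∫u², and for the modes u_n = sin(nπ(x−x₀)/L) (x₀ the left endpoint) one has ∫u_n²/∫(u_n')² = (L/(nπ))² → 0, so a(u_n,u_n)/||u_n||_{H^1}² → 1. Hence the optimal constant is α = 1.
Therefore α = 1.


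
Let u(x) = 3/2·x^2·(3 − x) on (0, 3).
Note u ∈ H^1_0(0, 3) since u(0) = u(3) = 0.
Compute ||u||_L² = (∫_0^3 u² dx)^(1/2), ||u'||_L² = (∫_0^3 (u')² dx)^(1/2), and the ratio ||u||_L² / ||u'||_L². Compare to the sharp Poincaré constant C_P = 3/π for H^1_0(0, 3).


||u||_L² / ||u'||_L² = 3*sqrt(14)/14 < C_P = 3/π.

u(x) = 3/2·x^2·(3 − x), so u'(x) = 9*x*(2 - x)/2.
u(x) = 3/2·x^2·(3 − x) vanishes at x = 0 and x = 3, so u ∈ H^1_0(0, 3). Differentiate via the product rule and integrate the resulting polynomials term by term.
  ∫_0^3 u² dx = ∫_0^3 (9*x^6/4 - 27*x^5/2 + 81*x^4/4) dx. Term by term:
    ∫_0^3 9*x^6/4 dx = 19683/28;  ∫_0^3 -27*x^5/2 dx = -6561/4;  ∫_0^3 81*x^4/4 dx = 19683/20.
  Sum: 19683/28 − 6561/4 + 19683/20 = 6561/140.
  ∫_0^3 (u')² dx = ∫_0^3 (81*x^4/4 - 81*x^3 + 81*x^2) dx. Term by term:
    ∫_0^3 81*x^4/4 dx = 19683/20;  ∫_0^3 -81*x^3 dx = -6561/4;  ∫_0^3 81*x^2 dx = 729.
  Sum: 19683/20 − 6561/4 + 729 = 729/10.
∫_0^3 u² dx = 6561/140, so ||u||_L² = 81*sqrt(35)/70.
∫_0^3 (u')² dx = 729/10, so ||u'||_L² = 27*sqrt(10)/10.
Ratio ||u||_L² / ||u'||_L² = 3*sqrt(14)/14.
Sharp Poincaré constant on H^1_0(0, 3) is C_P = L/π = 3/π, achieved by sin(π/3·x).
A polynomial bump cannot attain the sharp Poincaré constant (only the first sine eigenfunction does), so the ratio is strictly less than C_P, consistent with ||u||_L² ≤ C_P ||u'||_L².


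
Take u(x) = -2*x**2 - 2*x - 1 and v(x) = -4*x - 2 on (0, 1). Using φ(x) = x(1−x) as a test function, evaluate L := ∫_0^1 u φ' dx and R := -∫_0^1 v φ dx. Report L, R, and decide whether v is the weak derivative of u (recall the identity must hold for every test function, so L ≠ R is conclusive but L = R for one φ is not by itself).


LHS = 2/3, RHS = 2/3. Yes, v = u' weakly.

u(x) = -2*x**2 - 2*x - 1, classical derivative u'(x) = -4*x - 2.
φ(x) = x(1−x), so φ'(x) = 1 - 2*x.
Note φ(0) = φ(1) = 0, so the boundary term u·φ vanishes.
LHS = ∫_0^1 u(x) φ'(x) dx = ∫_0^1 (4*x^3 + 2*x^2 - 1) dx. Term by term:
  ∫_0^1 4*x^3 dx = 1;  ∫_0^1 2*x^2 dx = 2/3;  ∫_0^1 -1 dx = -1.
Sum: 1 + 2/3 − 1 = 2/3.
So LHS = 2/3.
∫_0^1 v(x) φ(x) dx = ∫_0^1 (4*x^3 - 2*x^2 - 2*x) dx. Term by term:
  ∫_0^1 4*x^3 dx = 1;  ∫_0^1 -2*x^2 dx = -2/3;  ∫_0^1 -2*x dx = -1.
Sum: 1 − 2/3 − 1 = -2/3.
So RHS = -∫_0^1 v(x) φ(x) dx = 2/3.
LHS = RHS, so the identity holds for this test φ.
Moreover u is smooth here and v(x) = u'(x) = -4*x - 2 pointwise, so the identity holds for every test function. Hence v is the weak derivative of u.


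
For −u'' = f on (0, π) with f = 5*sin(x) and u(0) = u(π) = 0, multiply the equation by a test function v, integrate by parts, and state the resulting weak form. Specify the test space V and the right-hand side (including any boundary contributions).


V = H^1_0(0, π) (so v(0) = v(π) = 0); weak form: ∫_0^π u'v' dx = ∫_0^π (5*sin(x)) v dx for all v ∈ V.

Multiply both sides by a test function v and integrate from 0 to π:
  ∫_0^π −u''(x) v(x) dx = ∫_0^π f(x) v(x) dx.
Integrate the LHS by parts once:
  ∫_0^π −u'' v dx = −[u'(x) v(x)]_0^π + ∫_0^π u'(x) v'(x) dx.
Thus ∫_0^π u'(x) v'(x) dx = ∫_0^π f(x) v(x) dx + [u'(x) v(x)]_0^π.
Choose V so that boundary terms are either known or forced to vanish.
u is Dirichlet: u(0) = u(π) = 0. Let V = H^1_0(0, π); then v(0) = v(π) = 0, and [u' v]_0^π = 0.
Weak formulation: find u (satisfying any essential BC) such that ∫_0^π u'(x) v'(x) dx = ∫_0^π f v dx for all v ∈ V.
Substituting f(x) = 5*sin(x), the right-hand side is ∫_0^π (5*sin(x)) v dx.


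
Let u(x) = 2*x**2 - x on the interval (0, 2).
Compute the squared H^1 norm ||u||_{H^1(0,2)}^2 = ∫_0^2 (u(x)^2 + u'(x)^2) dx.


||u||_{H^1}^2 = 614/15

The H^1 norm (squared) on an interval (0, L) is
  ||u||_{H^1}^2 = ∫_0^L u(x)^2 dx + ∫_0^L u'(x)^2 dx.
Compute u'(x) = 4*x - 1.
Then u(x)^2 = 4*x**4 - 4*x**3 + x**2 and u'(x)^2 = 16*x**2 - 8*x + 1.
Integrate each monomial from 0 to 2 using ∫_0^2 c·x^n dx = c·2^(n+1)/(n+1):
  ∫_0^2 u(x)^2 dx = ∫_0^2 (4*x^4 - 4*x^3 + x^2) dx. Term by term:
    ∫_0^2 4*x^4 dx = 128/5;  ∫_0^2 -4*x^3 dx = -16;  ∫_0^2 x^2 dx = 8/3.
  Sum: 128/5 − 16 + 8/3 = 184/15.
  ∫_0^2 u'(x)^2 dx = ∫_0^2 (16*x^2 - 8*x + 1) dx. Term by term:
    ∫_0^2 16*x^2 dx = 128/3;  ∫_0^2 -8*x dx = -16;  ∫_0^2 1 dx = 2.
  Sum: 128/3 − 16 + 2 = 86/3.
Adding: ||u||_{H^1}^2 = 184/15 + 86/3 = 614/15.


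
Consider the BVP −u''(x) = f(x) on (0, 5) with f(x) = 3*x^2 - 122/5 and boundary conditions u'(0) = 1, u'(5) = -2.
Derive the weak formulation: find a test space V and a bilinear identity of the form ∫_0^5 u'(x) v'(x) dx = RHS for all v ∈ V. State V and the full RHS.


V = H^1(0, 5) (v unrestricted at boundary; u is determined up to an additive constant); weak form: ∫_0^5 u'v' dx = ∫_0^5 (3*x^2 - 122/5) v dx − 2·v(5) − v(0) for all v ∈ V.

Multiply both sides by a test function v and integrate from 0 to 5:
  ∫_0^5 −u''(x) v(x) dx = ∫_0^5 f(x) v(x) dx.
Integrate the LHS by parts once:
  ∫_0^5 −u'' v dx = −[u'(x) v(x)]_0^5 + ∫_0^5 u'(x) v'(x) dx.
Thus ∫_0^5 u'(x) v'(x) dx = ∫_0^5 f(x) v(x) dx + [u'(x) v(x)]_0^5.
Choose V so that boundary terms are either known or forced to vanish.
u has inhomogeneous Neumann u'(0) = 1, u'(5) = -2. [u' v]_0^5 = (-2)·v(5) − (1)·v(0) = − 2·v(5) − v(0). Take V = H^1(0, 5); boundary term becomes part of RHS.
Weak formulation: find u (satisfying any essential BC) such that ∫_0^5 u'(x) v'(x) dx = ∫_0^5 f v dx − 2·v(5) − v(0) for all v ∈ V (Neumann data are natural BCs: they enter the RHS as boundary terms).
Substituting f(x) = 3*x^2 - 122/5, the right-hand side is ∫_0^5 (3*x^2 - 122/5) v dx − 2·v(5) − v(0).
Compatibility check (pure Neumann): taking v ≡ 1 ∈ V gives 0 = ∫_0^5 f dx + (-2) − (1), i.e. ∫_0^5 f dx must equal u'(0) − u'(5) = 3. Indeed ∫_0^5 (3*x^2 - 122/5) dx = 3, so the data are compatible. The solution is then unique only up to an additive constant (fix it e.g. by requiring ∫_0^5 u dx = 0).


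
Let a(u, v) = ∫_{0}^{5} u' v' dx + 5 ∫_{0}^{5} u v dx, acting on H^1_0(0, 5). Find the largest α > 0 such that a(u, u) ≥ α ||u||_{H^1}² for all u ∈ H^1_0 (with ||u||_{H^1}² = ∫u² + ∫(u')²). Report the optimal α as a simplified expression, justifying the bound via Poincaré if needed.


α = 1

Coercivity of a(·,·) on H^1_0(0, 5) means a(u, u) ≥ α ||u||_{H^1}² for every u ∈ H^1_0.
The interval has length L = 5, and Poincaré/coercivity depend only on L. Here a(u, u) = ∫(u')² + (5)·∫u².
Here c = 5 ≥ 1, so a(u,u) = ∫(u')² + c∫u² ≥ ∫(u')² + ∫u² = ||u||_{H^1}², i.e. α = 1 works. No larger α is possible: a(u,u) ≥ α||u||_{H^1}² means (1−α)∫(u')² ≥ (α−c)∫u², and for the modes u_n = sin(nπ(x−x₀)/L) (x₀ the left endpoint) one has ∫u_n²/∫(u_n')² = (L/(nπ))² → 0, so a(u_n,u_n)/||u_n||_{H^1}² → 1. Hence the optimal constant is α = 1.
Therefore α = 1.


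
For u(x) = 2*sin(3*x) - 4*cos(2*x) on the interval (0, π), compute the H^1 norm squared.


||u||_{H^1(0,π)}^2 = -96 + 60*π

u'(x) = 8*sin(2*x) + 6*cos(3*x).
Expand u² and (u')² and integrate term by term on (0, π), using: for integers n ≥ 1, ∫_0^π sin²(nx) dx = ∫_0^π cos²(nx) dx = π/2; for n ≠ n', ∫_0^π sin(nx)sin(n'x) dx = ∫_0^π cos(nx)cos(n'x) dx = 0; and by product-to-sum, ∫_0^π sin(nx)cos(n'x) dx = ½∫_0^π [sin((n+n')x) + sin((n−n')x)] dx, which is 0 when n+n' is even and 2n/(n²−n'²) when n+n' is odd (it need not vanish on (0, π)).
  u² squared terms: (-4)²·∫cos(2x)² dx = 16·π/2 = 8*π;  (2)²·∫sin(3x)² dx = 4·π/2 = 2*π.
  u² cross terms: 2·(-4)·(2)·∫cos(2x)·sin(3x) dx = -16·(6/5) = -96/5.
  So ∫_0^π u² dx = 8*π + 2*π − 96/5 = -96/5 + 10*π.
  (u')² squared terms: (6)²·∫cos(3x)² dx = 36·π/2 = 18*π;  (8)²·∫sin(2x)² dx = 64·π/2 = 32*π.
  (u')² cross terms: 2·(6)·(8)·∫cos(3x)·sin(2x) dx = 96·(-4/5) = -384/5.
  So ∫_0^π (u')² dx = 18*π + 32*π − 384/5 = -384/5 + 50*π.
||u||_{H^1}^2 = (-96/5 + 10*π) + (-384/5 + 50*π) = -96 + 60*π.


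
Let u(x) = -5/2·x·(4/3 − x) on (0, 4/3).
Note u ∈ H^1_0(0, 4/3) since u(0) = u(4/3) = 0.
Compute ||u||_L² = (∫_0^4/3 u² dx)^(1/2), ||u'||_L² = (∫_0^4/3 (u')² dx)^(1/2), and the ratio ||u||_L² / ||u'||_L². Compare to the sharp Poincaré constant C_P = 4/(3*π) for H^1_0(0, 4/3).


||u||_L² / ||u'||_L² = 2*sqrt(10)/15 < C_P = 4/(3*π).

u(x) = -5/2·x·(4/3 − x), so u'(x) = 5*x - 10/3.
u(x) = -5/2·x·(4/3 − x) vanishes at x = 0 and x = 4/3, so u ∈ H^1_0(0, 4/3). Differentiate via the product rule and integrate the resulting polynomials term by term.
  ∫_0^4/3 u² dx = ∫_0^4/3 (25*x^4/4 - 50*x^3/3 + 100*x^2/9) dx. Term by term:
    ∫_0^4/3 25*x^4/4 dx = 1280/243;  ∫_0^4/3 -50*x^3/3 dx = -3200/243;  ∫_0^4/3 100*x^2/9 dx = 6400/729.
  Sum: 1280/243 − 3200/243 + 6400/729 = 640/729.
  ∫_0^4/3 (u')² dx = ∫_0^4/3 (25*x^2 - 100*x/3 + 100/9) dx. Term by term:
    ∫_0^4/3 25*x^2 dx = 1600/81;  ∫_0^4/3 -100*x/3 dx = -800/27;  ∫_0^4/3 100/9 dx = 400/27.
  Sum: 1600/81 − 800/27 + 400/27 = 400/81.
∫_0^4/3 u² dx = 640/729, so ||u||_L² = 8*sqrt(10)/27.
∫_0^4/3 (u')² dx = 400/81, so ||u'||_L² = 20/9.
Ratio ||u||_L² / ||u'||_L² = 2*sqrt(10)/15.
Sharp Poincaré constant on H^1_0(0, 4/3) is C_P = L/π = 4/(3*π), achieved by sin(3*π/4·x).
A polynomial bump cannot attain the sharp Poincaré constant (only the first sine eigenfunction does), so the ratio is strictly less than C_P, consistent with ||u||_L² ≤ C_P ||u'||_L².


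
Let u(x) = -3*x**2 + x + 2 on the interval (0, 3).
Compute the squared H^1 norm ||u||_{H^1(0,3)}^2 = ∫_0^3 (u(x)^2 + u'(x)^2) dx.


||u||_{H^1}^2 = 5199/10

The H^1 norm (squared) on an interval (0, L) is
  ||u||_{H^1}^2 = ∫_0^L u(x)^2 dx + ∫_0^L u'(x)^2 dx.
Compute u'(x) = 1 - 6*x.
Then u(x)^2 = 9*x**4 - 6*x**3 - 11*x**2 + 4*x + 4 and u'(x)^2 = 36*x**2 - 12*x + 1.
Integrate each monomial from 0 to 3 using ∫_0^3 c·x^n dx = c·3^(n+1)/(n+1):
  ∫_0^3 u(x)^2 dx = ∫_0^3 (9*x^4 - 6*x^3 - 11*x^2 + 4*x + 4) dx. Term by term:
    ∫_0^3 9*x^4 dx = 2187/5;  ∫_0^3 -6*x^3 dx = -243/2;  ∫_0^3 -11*x^2 dx = -99;
    ∫_0^3 4*x dx = 18;  ∫_0^3 4 dx = 12.
  Sum: 2187/5 − 243/2 − 99 + 18 + 12 = 2469/10.
  ∫_0^3 u'(x)^2 dx = ∫_0^3 (36*x^2 - 12*x + 1) dx. Term by term:
    ∫_0^3 36*x^2 dx = 324;  ∫_0^3 -12*x dx = -54;  ∫_0^3 1 dx = 3.
  Sum: 324 − 54 + 3 = 273.
Adding: ||u||_{H^1}^2 = 2469/10 + 273 = 5199/10.


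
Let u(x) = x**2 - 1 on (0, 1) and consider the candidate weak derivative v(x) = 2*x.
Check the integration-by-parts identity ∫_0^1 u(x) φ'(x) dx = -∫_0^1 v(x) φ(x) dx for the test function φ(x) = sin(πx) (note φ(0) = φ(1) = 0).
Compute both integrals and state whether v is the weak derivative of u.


LHS = -2/π, RHS = -2/π. Yes, v = u' weakly.

u(x) = x**2 - 1, classical derivative u'(x) = 2*x.
φ(x) = sin(πx), so φ'(x) = π*cos(π*x).
Note φ(0) = φ(1) = 0, so the boundary term u·φ vanishes.
LHS = ∫_0^1 u(x) φ'(x) dx = ∫_0^1 (π*x^2*cos(π*x) - π*cos(π*x)) dx. Term by term:
  ∫_0^1 -π*cos(π*x) dx = 0;  ∫_0^1 π*x^2*cos(π*x) dx = -2/π.
Sum: 0 − 2/π = -2/π.
So LHS = -2/π.
∫_0^1 v(x) φ(x) dx = ∫_0^1 (2*x*sin(π*x)) dx. Term by term:
  ∫_0^1 2*x*sin(π*x) dx = 2/π.
So RHS = -∫_0^1 v(x) φ(x) dx = -2/π.
LHS = RHS, so the identity holds for this test φ.
Moreover u is smooth here and v(x) = u'(x) = 2*x pointwise, so the identity holds for every test function. Hence v is the weak derivative of u.


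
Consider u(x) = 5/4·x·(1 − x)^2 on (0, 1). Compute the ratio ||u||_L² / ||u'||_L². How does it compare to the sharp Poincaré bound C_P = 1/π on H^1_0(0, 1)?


||u||_L² / ||u'||_L² = sqrt(14)/14 < C_P = 1/π.

u(x) = 5/4·x·(1 − x)^2, so u'(x) = 15*x^2/4 - 5*x + 5/4.
u(x) = 5/4·x·(1 − x)^2 vanishes at x = 0 and x = 1, so u ∈ H^1_0(0, 1). Differentiate via the product rule and integrate the resulting polynomials term by term.
  ∫_0^1 u² dx = ∫_0^1 (25*x^6/16 - 25*x^5/4 + 75*x^4/8 - 25*x^3/4 + 25*x^2/16) dx. Term by term:
    ∫_0^1 25*x^6/16 dx = 25/112;  ∫_0^1 -25*x^5/4 dx = -25/24;  ∫_0^1 75*x^4/8 dx = 15/8;
    ∫_0^1 -25*x^3/4 dx = -25/16;  ∫_0^1 25*x^2/16 dx = 25/48.
  Sum: 25/112 − 25/24 + 15/8 − 25/16 + 25/48 = 5/336.
  ∫_0^1 (u')² dx = ∫_0^1 (225*x^4/16 - 75*x^3/2 + 275*x^2/8 - 25*x/2 + 25/16) dx. Term by term:
    ∫_0^1 225*x^4/16 dx = 45/16;  ∫_0^1 -75*x^3/2 dx = -75/8;  ∫_0^1 275*x^2/8 dx = 275/24;
    ∫_0^1 -25*x/2 dx = -25/4;  ∫_0^1 25/16 dx = 25/16.
  Sum: 45/16 − 75/8 + 275/24 − 25/4 + 25/16 = 5/24.
∫_0^1 u² dx = 5/336, so ||u||_L² = sqrt(105)/84.
∫_0^1 (u')² dx = 5/24, so ||u'||_L² = sqrt(30)/12.
Ratio ||u||_L² / ||u'||_L² = sqrt(14)/14.
Sharp Poincaré constant on H^1_0(0, 1) is C_P = L/π = 1/π, achieved by sin(π·x).
A polynomial bump cannot attain the sharp Poincaré constant (only the first sine eigenfunction does), so the ratio is strictly less than C_P, consistent with ||u||_L² ≤ C_P ||u'||_L².


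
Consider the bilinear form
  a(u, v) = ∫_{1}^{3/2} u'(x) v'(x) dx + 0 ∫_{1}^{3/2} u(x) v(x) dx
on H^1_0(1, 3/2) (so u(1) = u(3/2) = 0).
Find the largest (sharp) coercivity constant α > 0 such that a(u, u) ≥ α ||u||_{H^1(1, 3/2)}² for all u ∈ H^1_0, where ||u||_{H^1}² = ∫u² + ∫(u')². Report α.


α = 4*π^2/(1 + 4*π^2)

Coercivity of a(·,·) on H^1_0(1, 3/2) means a(u, u) ≥ α ||u||_{H^1}² for every u ∈ H^1_0.
The interval has length L = 1/2, and Poincaré/coercivity depend only on L. Here a(u, u) = ∫(u')² + (0)·∫u².
Here c = 0, so a(u,u) = ∫(u')² alone. The condition a(u,u) ≥ α||u||_{H^1}² reads (1−α)∫(u')² ≥ (α−c)∫u². Any admissible α is ≤ 1 (rapidly oscillating u have ∫u²/∫(u')² → 0), and α = 1 would force 0 ≥ (1−c)∫u², impossible since c < 1; so 1−α > 0. By the sharp Poincaré inequality on H^1_0 of an interval of length L, ∫(u')² ≥ (π/L)²∫u² with equality for the first sine mode sin(π(x−x₀)/L) (x₀ the left endpoint), so the inequality holds for all u iff (1−α)(π/L)² ≥ α − c, i.e. α ≤ ((π/L)² + c)/((π/L)² + 1) = (1 + c(L/π)²)/(1 + (L/π)²). (Direct route, valid since c ≤ 0: Poincaré gives c∫u² ≥ c(L/π)²∫(u')², so a(u,u) ≥ (1 + c(L/π)²)∫(u')², while ||u||_{H^1}² ≤ (1 + (L/π)²)∫(u')²; dividing yields the same α.) With (π/L)² = 4*π^2 and c = 0, the largest admissible constant is α = ((π/L)² + c)/((π/L)² + 1).
Simplifying, α = 4*π^2/(1 + 4*π^2).


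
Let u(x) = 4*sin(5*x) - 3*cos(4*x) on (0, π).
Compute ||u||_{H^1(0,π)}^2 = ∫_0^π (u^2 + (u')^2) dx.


||u||_{H^1(0,π)}^2 = -1360/3 + 569*π/2

u'(x) = 12*sin(4*x) + 20*cos(5*x).
Expand u² and (u')² and integrate term by term on (0, π), using: for integers n ≥ 1, ∫_0^π sin²(nx) dx = ∫_0^π cos²(nx) dx = π/2; for n ≠ n', ∫_0^π sin(nx)sin(n'x) dx = ∫_0^π cos(nx)cos(n'x) dx = 0; and by product-to-sum, ∫_0^π sin(nx)cos(n'x) dx = ½∫_0^π [sin((n+n')x) + sin((n−n')x)] dx, which is 0 when n+n' is even and 2n/(n²−n'²) when n+n' is odd (it need not vanish on (0, π)).
  u² squared terms: (-3)²·∫cos(4x)² dx = 9·π/2 = 9*π/2;  (4)²·∫sin(5x)² dx = 16·π/2 = 8*π.
  u² cross terms: 2·(-3)·(4)·∫cos(4x)·sin(5x) dx = -24·(10/9) = -80/3.
  So ∫_0^π u² dx = 9*π/2 + 8*π − 80/3 = -80/3 + 25*π/2.
  (u')² squared terms: (12)²·∫sin(4x)² dx = 144·π/2 = 72*π;  (20)²·∫cos(5x)² dx = 400·π/2 = 200*π.
  (u')² cross terms: 2·(12)·(20)·∫sin(4x)·cos(5x) dx = 480·(-8/9) = -1280/3.
  So ∫_0^π (u')² dx = 72*π + 200*π − 1280/3 = -1280/3 + 272*π.
||u||_{H^1}^2 = (-80/3 + 25*π/2) + (-1280/3 + 272*π) = -1360/3 + 569*π/2.


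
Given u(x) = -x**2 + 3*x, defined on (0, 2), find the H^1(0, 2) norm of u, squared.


||u||_{H^1}^2 = 166/15

The H^1 norm (squared) on an interval (0, L) is
  ||u||_{H^1}^2 = ∫_0^L u(x)^2 dx + ∫_0^L u'(x)^2 dx.
Compute u'(x) = 3 - 2*x.
Then u(x)^2 = x**4 - 6*x**3 + 9*x**2 and u'(x)^2 = 4*x**2 - 12*x + 9.
Integrate each monomial from 0 to 2 using ∫_0^2 c·x^n dx = c·2^(n+1)/(n+1):
  ∫_0^2 u(x)^2 dx = ∫_0^2 (x^4 - 6*x^3 + 9*x^2) dx. Term by term:
    ∫_0^2 x^4 dx = 32/5;  ∫_0^2 -6*x^3 dx = -24;  ∫_0^2 9*x^2 dx = 24.
  Sum: 32/5 − 24 + 24 = 32/5.
  ∫_0^2 u'(x)^2 dx = ∫_0^2 (4*x^2 - 12*x + 9) dx. Term by term:
    ∫_0^2 4*x^2 dx = 32/3;  ∫_0^2 -12*x dx = -24;  ∫_0^2 9 dx = 18.
  Sum: 32/3 − 24 + 18 = 14/3.
Adding: ||u||_{H^1}^2 = 32/5 + 14/3 = 166/15.


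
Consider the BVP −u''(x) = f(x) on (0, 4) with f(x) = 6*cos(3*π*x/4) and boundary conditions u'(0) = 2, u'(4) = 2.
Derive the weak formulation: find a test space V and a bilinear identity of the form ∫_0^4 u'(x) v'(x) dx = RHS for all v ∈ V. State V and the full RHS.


V = H^1(0, 4) (v unrestricted at boundary; u is determined up to an additive constant); weak form: ∫_0^4 u'v' dx = ∫_0^4 (6*cos(3*π*x/4)) v dx + 2·v(4) − 2·v(0) for all v ∈ V.

Multiply both sides by a test function v and integrate from 0 to 4:
  ∫_0^4 −u''(x) v(x) dx = ∫_0^4 f(x) v(x) dx.
Integrate the LHS by parts once:
  ∫_0^4 −u'' v dx = −[u'(x) v(x)]_0^4 + ∫_0^4 u'(x) v'(x) dx.
Thus ∫_0^4 u'(x) v'(x) dx = ∫_0^4 f(x) v(x) dx + [u'(x) v(x)]_0^4.
Choose V so that boundary terms are either known or forced to vanish.
u has inhomogeneous Neumann u'(0) = 2, u'(4) = 2. [u' v]_0^4 = (2)·v(4) − (2)·v(0) = 2·v(4) − 2·v(0). Take V = H^1(0, 4); boundary term becomes part of RHS.
Weak formulation: find u (satisfying any essential BC) such that ∫_0^4 u'(x) v'(x) dx = ∫_0^4 f v dx + 2·v(4) − 2·v(0) for all v ∈ V (Neumann data are natural BCs: they enter the RHS as boundary terms).
Substituting f(x) = 6*cos(3*π*x/4), the right-hand side is ∫_0^4 (6*cos(3*π*x/4)) v dx + 2·v(4) − 2·v(0).
Compatibility check (pure Neumann): taking v ≡ 1 ∈ V gives 0 = ∫_0^4 f dx + (2) − (2), i.e. ∫_0^4 f dx must equal u'(0) − u'(4) = 0. Indeed ∫_0^4 (6*cos(3*π*x/4)) dx = 0, so the data are compatible. The solution is then unique only up to an additive constant (fix it e.g. by requiring ∫_0^4 u dx = 0).


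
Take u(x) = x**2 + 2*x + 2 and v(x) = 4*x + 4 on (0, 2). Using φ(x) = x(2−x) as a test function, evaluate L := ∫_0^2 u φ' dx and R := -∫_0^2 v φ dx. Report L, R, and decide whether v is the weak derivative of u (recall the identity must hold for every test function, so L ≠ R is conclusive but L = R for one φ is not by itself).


LHS = -16/3, RHS = -32/3. No, v is not the weak derivative of u.

u(x) = x**2 + 2*x + 2, classical derivative u'(x) = 2*x + 2.
φ(x) = x(2−x), so φ'(x) = 2 - 2*x.
Note φ(0) = φ(2) = 0, so the boundary term u·φ vanishes.
LHS = ∫_0^2 u(x) φ'(x) dx = ∫_0^2 (-2*x^3 - 2*x^2 + 4) dx. Term by term:
  ∫_0^2 -2*x^3 dx = -8;  ∫_0^2 -2*x^2 dx = -16/3;  ∫_0^2 4 dx = 8.
Sum: -8 − 16/3 + 8 = -16/3.
So LHS = -16/3.
∫_0^2 v(x) φ(x) dx = ∫_0^2 (-4*x^3 + 4*x^2 + 8*x) dx. Term by term:
  ∫_0^2 -4*x^3 dx = -16;  ∫_0^2 4*x^2 dx = 32/3;  ∫_0^2 8*x dx = 16.
Sum: -16 + 32/3 + 16 = 32/3.
So RHS = -∫_0^2 v(x) φ(x) dx = -32/3.
LHS − RHS = 16/3 ≠ 0, so the identity fails.
(For a valid weak derivative the identity must hold for EVERY test function, in particular this one. The failure shows v is NOT the weak derivative of u.)
Correct weak derivative would be u'(x) = 2*x + 2.


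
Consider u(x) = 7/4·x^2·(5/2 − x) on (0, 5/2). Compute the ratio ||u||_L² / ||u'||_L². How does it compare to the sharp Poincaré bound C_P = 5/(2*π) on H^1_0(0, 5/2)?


||u||_L² / ||u'||_L² = 5*sqrt(14)/28 < C_P = 5/(2*π).

u(x) = 7/4·x^2·(5/2 − x), so u'(x) = 7*x*(5 - 3*x)/4.
u(x) = 7/4·x^2·(5/2 − x) vanishes at x = 0 and x = 5/2, so u ∈ H^1_0(0, 5/2). Differentiate via the product rule and integrate the resulting polynomials term by term.
  ∫_0^5/2 u² dx = ∫_0^5/2 (49*x^6/16 - 245*x^5/16 + 1225*x^4/64) dx. Term by term:
    ∫_0^5/2 49*x^6/16 dx = 546875/2048;  ∫_0^5/2 -245*x^5/16 dx = -3828125/6144;  ∫_0^5/2 1225*x^4/64 dx = 765625/2048.
  Sum: 546875/2048 − 3828125/6144 + 765625/2048 = 109375/6144.
  ∫_0^5/2 (u')² dx = ∫_0^5/2 (441*x^4/16 - 735*x^3/8 + 1225*x^2/16) dx. Term by term:
    ∫_0^5/2 441*x^4/16 dx = 275625/512;  ∫_0^5/2 -735*x^3/8 dx = -459375/512;  ∫_0^5/2 1225*x^2/16 dx = 153125/384.
  Sum: 275625/512 − 459375/512 + 153125/384 = 30625/768.
∫_0^5/2 u² dx = 109375/6144, so ||u||_L² = 125*sqrt(42)/192.
∫_0^5/2 (u')² dx = 30625/768, so ||u'||_L² = 175*sqrt(3)/48.
Ratio ||u||_L² / ||u'||_L² = 5*sqrt(14)/28.
Sharp Poincaré constant on H^1_0(0, 5/2) is C_P = L/π = 5/(2*π), achieved by sin(2*π/5·x).
A polynomial bump cannot attain the sharp Poincaré constant (only the first sine eigenfunction does), so the ratio is strictly less than C_P, consistent with ||u||_L² ≤ C_P ||u'||_L².


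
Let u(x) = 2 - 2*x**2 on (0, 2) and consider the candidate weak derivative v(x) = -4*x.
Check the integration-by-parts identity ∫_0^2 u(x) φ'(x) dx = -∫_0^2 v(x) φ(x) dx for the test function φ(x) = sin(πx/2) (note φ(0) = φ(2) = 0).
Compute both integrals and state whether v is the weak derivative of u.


LHS = 16/π, RHS = 16/π. Yes, v = u' weakly.

u(x) = 2 - 2*x**2, classical derivative u'(x) = -4*x.
φ(x) = sin(πx/2), so φ'(x) = π*cos(π*x/2)/2.
Note φ(0) = φ(2) = 0, so the boundary term u·φ vanishes.
LHS = ∫_0^2 u(x) φ'(x) dx = ∫_0^2 (-π*x^2*cos(π*x/2) + π*cos(π*x/2)) dx. Term by term:
  ∫_0^2 π*cos(π*x/2) dx = 0;  ∫_0^2 -π*x^2*cos(π*x/2) dx = 16/π.
Sum: 0 + 16/π = 16/π.
So LHS = 16/π.
∫_0^2 v(x) φ(x) dx = ∫_0^2 (-4*x*sin(π*x/2)) dx. Term by term:
  ∫_0^2 -4*x*sin(π*x/2) dx = -16/π.
So RHS = -∫_0^2 v(x) φ(x) dx = 16/π.
LHS = RHS, so the identity holds for this test φ.
Moreover u is smooth here and v(x) = u'(x) = -4*x pointwise, so the identity holds for every test function. Hence v is the weak derivative of u.


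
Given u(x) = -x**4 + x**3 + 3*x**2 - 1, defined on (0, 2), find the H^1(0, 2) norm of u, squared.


||u||_{H^1}^2 = 12862/315

The H^1 norm (squared) on an interval (0, L) is
  ||u||_{H^1}^2 = ∫_0^L u(x)^2 dx + ∫_0^L u'(x)^2 dx.
Compute u'(x) = -4*x**3 + 3*x**2 + 6*x.
Then u(x)^2 = x**8 - 2*x**7 - 5*x**6 + 6*x**5 + 11*x**4 - 2*x**3 - 6*x**2 + 1 and u'(x)^2 = 16*x**6 - 24*x**5 - 39*x**4 + 36*x**3 + 36*x**2.
Integrate each monomial from 0 to 2 using ∫_0^2 c·x^n dx = c·2^(n+1)/(n+1):
  ∫_0^2 u(x)^2 dx = ∫_0^2 (x^8 - 2*x^7 - 5*x^6 + 6*x^5 + 11*x^4 - 2*x^3 - 6*x^2 + 1) dx. Term by term:
    ∫_0^2 x^8 dx = 512/9;  ∫_0^2 -2*x^7 dx = -64;  ∫_0^2 -5*x^6 dx = -640/7;
    ∫_0^2 6*x^5 dx = 64;  ∫_0^2 11*x^4 dx = 352/5;  ∫_0^2 -2*x^3 dx = -8;
    ∫_0^2 -6*x^2 dx = -16;  ∫_0^2 1 dx = 2.
  Sum: 512/9 − 64 − 640/7 + 64 + 352/5 − 8 − 16 + 2 = 4366/315.
  ∫_0^2 u'(x)^2 dx = ∫_0^2 (16*x^6 - 24*x^5 - 39*x^4 + 36*x^3 + 36*x^2) dx. Term by term:
    ∫_0^2 16*x^6 dx = 2048/7;  ∫_0^2 -24*x^5 dx = -256;  ∫_0^2 -39*x^4 dx = -1248/5;
    ∫_0^2 36*x^3 dx = 144;  ∫_0^2 36*x^2 dx = 96.
  Sum: 2048/7 − 256 − 1248/5 + 144 + 96 = 944/35.
Adding: ||u||_{H^1}^2 = 4366/315 + 944/35 = 12862/315.


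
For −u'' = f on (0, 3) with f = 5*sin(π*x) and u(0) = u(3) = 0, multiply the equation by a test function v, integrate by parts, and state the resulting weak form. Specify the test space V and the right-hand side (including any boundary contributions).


V = H^1_0(0, 3) (so v(0) = v(3) = 0); weak form: ∫_0^3 u'v' dx = ∫_0^3 (5*sin(π*x)) v dx for all v ∈ V.

Multiply both sides by a test function v and integrate from 0 to 3:
  ∫_0^3 −u''(x) v(x) dx = ∫_0^3 f(x) v(x) dx.
Integrate the LHS by parts once:
  ∫_0^3 −u'' v dx = −[u'(x) v(x)]_0^3 + ∫_0^3 u'(x) v'(x) dx.
Thus ∫_0^3 u'(x) v'(x) dx = ∫_0^3 f(x) v(x) dx + [u'(x) v(x)]_0^3.
Choose V so that boundary terms are either known or forced to vanish.
u is Dirichlet: u(0) = u(3) = 0. Let V = H^1_0(0, 3); then v(0) = v(3) = 0, and [u' v]_0^3 = 0.
Weak formulation: find u (satisfying any essential BC) such that ∫_0^3 u'(x) v'(x) dx = ∫_0^3 f v dx for all v ∈ V.
Substituting f(x) = 5*sin(π*x), the right-hand side is ∫_0^3 (5*sin(π*x)) v dx.


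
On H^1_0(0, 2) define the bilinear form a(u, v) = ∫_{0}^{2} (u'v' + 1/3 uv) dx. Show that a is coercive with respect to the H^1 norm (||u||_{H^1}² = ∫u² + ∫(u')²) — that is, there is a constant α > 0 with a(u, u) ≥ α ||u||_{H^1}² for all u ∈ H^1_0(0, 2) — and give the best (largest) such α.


α = (4/3 + π^2)/(4 + π^2)

Coercivity of a(·,·) on H^1_0(0, 2) means a(u, u) ≥ α ||u||_{H^1}² for every u ∈ H^1_0.
The interval has length L = 2, and Poincaré/coercivity depend only on L. Here a(u, u) = ∫(u')² + (1/3)·∫u².
Here 0 < c = 1/3 < 1. The condition a(u,u) ≥ α||u||_{H^1}² reads (1−α)∫(u')² ≥ (α−c)∫u². Any admissible α is ≤ 1 (rapidly oscillating u have ∫u²/∫(u')² → 0), and α = 1 would force 0 ≥ (1−c)∫u², impossible since c < 1; so 1−α > 0. By the sharp Poincaré inequality on H^1_0 of an interval of length L, ∫(u')² ≥ (π/L)²∫u² with equality for the first sine mode sin(π(x−x₀)/L) (x₀ the left endpoint), so the inequality holds for all u iff (1−α)(π/L)² ≥ α − c, i.e. α ≤ ((π/L)² + c)/((π/L)² + 1) = (1 + c(L/π)²)/(1 + (L/π)²). With (π/L)² = π^2/4 and c = 1/3, the largest admissible constant is α = ((π/L)² + c)/((π/L)² + 1).
Simplifying, α = (4/3 + π^2)/(4 + π^2).


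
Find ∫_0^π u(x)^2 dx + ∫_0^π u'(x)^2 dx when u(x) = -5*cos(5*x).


||u||_{H^1(0,π)}^2 = 325*π

u'(x) = 25*sin(5*x).
Expand u² and (u')² and integrate term by term on (0, π), using: for integers n ≥ 1, ∫_0^π sin²(nx) dx = ∫_0^π cos²(nx) dx = π/2; for n ≠ n', ∫_0^π sin(nx)sin(n'x) dx = ∫_0^π cos(nx)cos(n'x) dx = 0; and by product-to-sum, ∫_0^π sin(nx)cos(n'x) dx = ½∫_0^π [sin((n+n')x) + sin((n−n')x)] dx, which is 0 when n+n' is even and 2n/(n²−n'²) when n+n' is odd (it need not vanish on (0, π)).
  u² squared terms: (-5)²·∫cos(5x)² dx = 25·π/2 = 25*π/2.
  So ∫_0^π u² dx = 25*π/2.
  (u')² squared terms: (25)²·∫sin(5x)² dx = 625·π/2 = 625*π/2.
  So ∫_0^π (u')² dx = 625*π/2.
||u||_{H^1}^2 = (25*π/2) + (625*π/2) = 325*π.


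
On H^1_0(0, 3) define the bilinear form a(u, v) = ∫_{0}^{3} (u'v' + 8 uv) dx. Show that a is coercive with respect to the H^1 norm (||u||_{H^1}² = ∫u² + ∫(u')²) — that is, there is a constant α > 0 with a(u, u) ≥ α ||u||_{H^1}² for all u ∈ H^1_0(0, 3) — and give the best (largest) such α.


α = 1

Coercivity of a(·,·) on H^1_0(0, 3) means a(u, u) ≥ α ||u||_{H^1}² for every u ∈ H^1_0.
The interval has length L = 3, and Poincaré/coercivity depend only on L. Here a(u, u) = ∫(u')² + (8)·∫u².
Here c = 8 ≥ 1, so a(u,u) = ∫(u')² + c∫u² ≥ ∫(u')² + ∫u² = ||u||_{H^1}², i.e. α = 1 works. No larger α is possible: a(u,u) ≥ α||u||_{H^1}² means (1−α)∫(u')² ≥ (α−c)∫u², and for the modes u_n = sin(nπ(x−x₀)/L) (x₀ the left endpoint) one has ∫u_n²/∫(u_n')² = (L/(nπ))² → 0, so a(u_n,u_n)/||u_n||_{H^1}² → 1. Hence the optimal constant is α = 1.
Therefore α = 1.


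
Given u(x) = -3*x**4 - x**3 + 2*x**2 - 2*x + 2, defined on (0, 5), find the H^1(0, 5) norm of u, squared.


||u||_{H^1}^2 = 15540835/4

The H^1 norm (squared) on an interval (0, L) is
  ||u||_{H^1}^2 = ∫_0^L u(x)^2 dx + ∫_0^L u'(x)^2 dx.
Compute u'(x) = -12*x**3 - 3*x**2 + 4*x - 2.
Then u(x)^2 = 9*x**8 + 6*x**7 - 11*x**6 + 8*x**5 - 4*x**4 - 12*x**3 + 12*x**2 - 8*x + 4 and u'(x)^2 = 144*x**6 + 72*x**5 - 87*x**4 + 24*x**3 + 28*x**2 - 16*x + 4.
Integrate each monomial from 0 to 5 using ∫_0^5 c·x^n dx = c·5^(n+1)/(n+1):
  ∫_0^5 u(x)^2 dx = ∫_0^5 (9*x^8 + 6*x^7 - 11*x^6 + 8*x^5 - 4*x^4 - 12*x^3 + 12*x^2 - 8*x + 4) dx. Term by term:
    ∫_0^5 9*x^8 dx = 1953125;  ∫_0^5 6*x^7 dx = 1171875/4;  ∫_0^5 -11*x^6 dx = -859375/7;
    ∫_0^5 8*x^5 dx = 62500/3;  ∫_0^5 -4*x^4 dx = -2500;  ∫_0^5 -12*x^3 dx = -1875;
    ∫_0^5 12*x^2 dx = 500;  ∫_0^5 -8*x dx = -100;  ∫_0^5 4 dx = 20.
  Sum: 1953125 + 1171875/4 − 859375/7 + 62500/3 − 2500 − 1875 + 500 − 100 + 20 = 179777155/84.
  ∫_0^5 u'(x)^2 dx = ∫_0^5 (144*x^6 + 72*x^5 - 87*x^4 + 24*x^3 + 28*x^2 - 16*x + 4) dx. Term by term:
    ∫_0^5 144*x^6 dx = 11250000/7;  ∫_0^5 72*x^5 dx = 187500;  ∫_0^5 -87*x^4 dx = -54375;
    ∫_0^5 24*x^3 dx = 3750;  ∫_0^5 28*x^2 dx = 3500/3;  ∫_0^5 -16*x dx = -200;
    ∫_0^5 4 dx = 20.
  Sum: 11250000/7 + 187500 − 54375 + 3750 + 3500/3 − 200 + 20 = 36645095/21.
Adding: ||u||_{H^1}^2 = 179777155/84 + 36645095/21 = 15540835/4.


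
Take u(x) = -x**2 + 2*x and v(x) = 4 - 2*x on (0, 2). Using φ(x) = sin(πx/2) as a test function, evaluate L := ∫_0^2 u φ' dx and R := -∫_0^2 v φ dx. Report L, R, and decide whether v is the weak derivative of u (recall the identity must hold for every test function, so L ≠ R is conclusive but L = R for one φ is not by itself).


LHS = 0, RHS = -8/π. No, v is not the weak derivative of u.

u(x) = -x**2 + 2*x, classical derivative u'(x) = 2 - 2*x.
φ(x) = sin(πx/2), so φ'(x) = π*cos(π*x/2)/2.
Note φ(0) = φ(2) = 0, so the boundary term u·φ vanishes.
LHS = ∫_0^2 u(x) φ'(x) dx = ∫_0^2 (-π*x^2*cos(π*x/2)/2 + π*x*cos(π*x/2)) dx. Term by term:
  ∫_0^2 π*x*cos(π*x/2) dx = -8/π;  ∫_0^2 -π*x^2*cos(π*x/2)/2 dx = 8/π.
Sum: -8/π + 8/π = 0.
So LHS = 0.
∫_0^2 v(x) φ(x) dx = ∫_0^2 (-2*x*sin(π*x/2) + 4*sin(π*x/2)) dx. Term by term:
  ∫_0^2 4*sin(π*x/2) dx = 16/π;  ∫_0^2 -2*x*sin(π*x/2) dx = -8/π.
Sum: 16/π − 8/π = 8/π.
So RHS = -∫_0^2 v(x) φ(x) dx = -8/π.
LHS − RHS = 8/π ≠ 0, so the identity fails.
(For a valid weak derivative the identity must hold for EVERY test function, in particular this one. The failure shows v is NOT the weak derivative of u.)
Correct weak derivative would be u'(x) = 2 - 2*x.


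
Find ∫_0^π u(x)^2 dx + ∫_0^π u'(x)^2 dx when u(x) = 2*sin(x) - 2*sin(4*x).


||u||_{H^1(0,π)}^2 = 38*π

u'(x) = 2*cos(x) - 8*cos(4*x).
Expand u² and (u')² and integrate term by term on (0, π), using: for integers n ≥ 1, ∫_0^π sin²(nx) dx = ∫_0^π cos²(nx) dx = π/2; for n ≠ n', ∫_0^π sin(nx)sin(n'x) dx = ∫_0^π cos(nx)cos(n'x) dx = 0; and by product-to-sum, ∫_0^π sin(nx)cos(n'x) dx = ½∫_0^π [sin((n+n')x) + sin((n−n')x)] dx, which is 0 when n+n' is even and 2n/(n²−n'²) when n+n' is odd (it need not vanish on (0, π)).
  u² squared terms: (-2)²·∫sin(4x)² dx = 4·π/2 = 2*π;  (2)²·∫sin(x)² dx = 4·π/2 = 2*π.
  u² cross terms: 2·(-2)·(2)·∫sin(4x)·sin(x) dx = -8·(0) = 0.
  So ∫_0^π u² dx = 2*π + 2*π + 0 = 4*π.
  (u')² squared terms: (-8)²·∫cos(4x)² dx = 64·π/2 = 32*π;  (2)²·∫cos(x)² dx = 4·π/2 = 2*π.
  (u')² cross terms: 2·(-8)·(2)·∫cos(4x)·cos(x) dx = -32·(0) = 0.
  So ∫_0^π (u')² dx = 32*π + 2*π + 0 = 34*π.
||u||_{H^1}^2 = (4*π) + (34*π) = 38*π.


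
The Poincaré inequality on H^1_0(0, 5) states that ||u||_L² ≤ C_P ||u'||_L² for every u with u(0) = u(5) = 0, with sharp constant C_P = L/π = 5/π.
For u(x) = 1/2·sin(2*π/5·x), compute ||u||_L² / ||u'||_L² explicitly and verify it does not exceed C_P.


||u||_L² / ||u'||_L² = 5/(2*π) < C_P = 5/π.

u(x) = 1/2·sin(2*π/5·x), so u'(x) = π*cos(2*π*x/5)/5.
Writing u(x) = A·sin(kπx/L) with A = 1/2 and k = 2, use ∫_0^L sin²(kπx/L) dx = L/2 and ∫_0^L cos²(kπx/L) dx = L/2.
u² = 1/4·sin²(2*π/5·x) and (u')² = π^2/25·cos²(2*π/5·x), and each of sin², cos² integrates to L/2 = 5/2 over (0, 5).
∫_0^5 u² dx = 5/8, so ||u||_L² = sqrt(10)/4.
∫_0^5 (u')² dx = π^2/10, so ||u'||_L² = sqrt(10)*π/10.
Ratio ||u||_L² / ||u'||_L² = 5/(2*π).
Sharp Poincaré constant on H^1_0(0, 5) is C_P = L/π = 5/π, achieved by sin(π/5·x).
This is the k = 2 harmonic; the ratio L/(kπ) is strictly less than C_P = L/π, consistent with the sharp inequality ||u||_L² ≤ C_P ||u'||_L².


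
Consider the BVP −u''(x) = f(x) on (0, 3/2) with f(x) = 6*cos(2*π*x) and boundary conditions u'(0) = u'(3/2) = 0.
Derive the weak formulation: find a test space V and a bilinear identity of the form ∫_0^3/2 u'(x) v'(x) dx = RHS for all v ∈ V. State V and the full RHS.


V = H^1(0, 3/2) (no boundary constraint on v; u is determined up to an additive constant); weak form: ∫_0^3/2 u'v' dx = ∫_0^3/2 (6*cos(2*π*x)) v dx for all v ∈ V.

Multiply both sides by a test function v and integrate from 0 to 3/2:
  ∫_0^3/2 −u''(x) v(x) dx = ∫_0^3/2 f(x) v(x) dx.
Integrate the LHS by parts once:
  ∫_0^3/2 −u'' v dx = −[u'(x) v(x)]_0^3/2 + ∫_0^3/2 u'(x) v'(x) dx.
Thus ∫_0^3/2 u'(x) v'(x) dx = ∫_0^3/2 f(x) v(x) dx + [u'(x) v(x)]_0^3/2.
Choose V so that boundary terms are either known or forced to vanish.
u has homogeneous Neumann: u'(0) = u'(3/2) = 0. So [u' v]_0^3/2 = 0·v(3/2) − 0·v(0) = 0 for any v; take V = H^1(0, 3/2).
Weak formulation: find u (satisfying any essential BC) such that ∫_0^3/2 u'(x) v'(x) dx = ∫_0^3/2 f v dx for all v ∈ V (homogeneous Neumann, so boundary terms vanish).
Substituting f(x) = 6*cos(2*π*x), the right-hand side is ∫_0^3/2 (6*cos(2*π*x)) v dx.
Compatibility check (pure Neumann): taking v ≡ 1 ∈ V gives 0 = ∫_0^3/2 f dx + (0) − (0), i.e. ∫_0^3/2 f dx must equal u'(0) − u'(3/2) = 0. Indeed ∫_0^3/2 (6*cos(2*π*x)) dx = 0, so the data are compatible. The solution is then unique only up to an additive constant (fix it e.g. by requiring ∫_0^3/2 u dx = 0).


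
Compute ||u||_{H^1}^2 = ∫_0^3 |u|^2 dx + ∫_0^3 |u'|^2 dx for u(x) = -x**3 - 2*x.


||u||_{H^1}^2 = 38508/35

The H^1 norm (squared) on an interval (0, L) is
  ||u||_{H^1}^2 = ∫_0^L u(x)^2 dx + ∫_0^L u'(x)^2 dx.
Compute u'(x) = -3*x**2 - 2.
Then u(x)^2 = x**6 + 4*x**4 + 4*x**2 and u'(x)^2 = 9*x**4 + 12*x**2 + 4.
Integrate each monomial from 0 to 3 using ∫_0^3 c·x^n dx = c·3^(n+1)/(n+1):
  ∫_0^3 u(x)^2 dx = ∫_0^3 (x^6 + 4*x^4 + 4*x^2) dx. Term by term:
    ∫_0^3 x^6 dx = 2187/7;  ∫_0^3 4*x^4 dx = 972/5;  ∫_0^3 4*x^2 dx = 36.
  Sum: 2187/7 + 972/5 + 36 = 18999/35.
  ∫_0^3 u'(x)^2 dx = ∫_0^3 (9*x^4 + 12*x^2 + 4) dx. Term by term:
    ∫_0^3 9*x^4 dx = 2187/5;  ∫_0^3 12*x^2 dx = 108;  ∫_0^3 4 dx = 12.
  Sum: 2187/5 + 108 + 12 = 2787/5.
Adding: ||u||_{H^1}^2 = 18999/35 + 2787/5 = 38508/35.


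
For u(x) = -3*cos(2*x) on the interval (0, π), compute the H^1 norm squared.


||u||_{H^1(0,π)}^2 = 45*π/2

u'(x) = 6*sin(2*x).
Expand u² and (u')² and integrate term by term on (0, π), using: for integers n ≥ 1, ∫_0^π sin²(nx) dx = ∫_0^π cos²(nx) dx = π/2; for n ≠ n', ∫_0^π sin(nx)sin(n'x) dx = ∫_0^π cos(nx)cos(n'x) dx = 0; and by product-to-sum, ∫_0^π sin(nx)cos(n'x) dx = ½∫_0^π [sin((n+n')x) + sin((n−n')x)] dx, which is 0 when n+n' is even and 2n/(n²−n'²) when n+n' is odd (it need not vanish on (0, π)).
  u² squared terms: (-3)²·∫cos(2x)² dx = 9·π/2 = 9*π/2.
  So ∫_0^π u² dx = 9*π/2.
  (u')² squared terms: (6)²·∫sin(2x)² dx = 36·π/2 = 18*π.
  So ∫_0^π (u')² dx = 18*π.
||u||_{H^1}^2 = (9*π/2) + (18*π) = 45*π/2.
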